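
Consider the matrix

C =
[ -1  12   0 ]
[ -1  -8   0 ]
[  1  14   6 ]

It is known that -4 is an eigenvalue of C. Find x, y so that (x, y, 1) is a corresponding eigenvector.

4, -1

We need (C + 4I)v = 0.
C + 4I = [[3, 12, 0], [-1, -4, 0], [1, 14, 10]].
Row 1: (3)·x + (12)·y + (0)·1 = 0
Row 2: (-1)·x + (-4)·y + (0)·1 = 0
Row 3: (1)·x + (14)·y + (10)·1 = 0
Solving gives x = 4, y = -1.
Check: C·(4, -1, 1) = (-16, 4, -4) = -4·(4, -1, 1).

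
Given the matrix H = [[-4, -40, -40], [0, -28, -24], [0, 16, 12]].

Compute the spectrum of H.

-12, -4, -4

Compute the characteristic polynomial p(s) = det(sI - H).
Expanding the 3×3 determinant: p(s) = s^3 + 20s^2 + 112s + 192.
Since p(-12) = 0, s = -12 is a root.
Dividing by (s + 12) leaves s^2 + 8s + 16.
The quadratic factor is (s + 4)^2.
Eigenvalues: -12, -4, -4.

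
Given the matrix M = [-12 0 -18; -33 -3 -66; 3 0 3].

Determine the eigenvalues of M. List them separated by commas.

Set up det(μI - M) = 0.
Cofactor expansion gives p(μ) = μ^3 + 12μ^2 + 45μ + 54.
Since p(-3) = 0, μ = -3 is a root.
Factor out (μ + 3): p(μ) = (μ + 3)·(μ^2 + 9μ + 18).
The quadratic factors as (μ + 6)·(μ + 3).
Eigenvalues: -6, -3, -3.

-6, -3, -3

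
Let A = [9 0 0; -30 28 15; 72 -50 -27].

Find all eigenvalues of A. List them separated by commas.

The characteristic polynomial is p(λ) = det(λI - A).
Cofactor expansion gives p(λ) = λ^3 - 10λ^2 + 3λ + 54.
Try λ = 3: p(3) = 0, so 3 is a root.
Dividing by (λ - 3) leaves λ^2 - 7λ - 18.
The quadratic factors as (λ + 2)·(λ - 9).
Eigenvalues: -2, 3, 9.

-2, 3, 9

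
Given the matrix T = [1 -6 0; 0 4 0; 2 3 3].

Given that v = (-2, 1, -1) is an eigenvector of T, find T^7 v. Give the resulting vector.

First find the eigenvalue: Tv = (-8, 4, -4) = 4·(-2, 1, -1), so λ = 4.
Then T^7 v = λ^7·v = 4^7·(-2, 1, -1) = 16384·(-2, 1, -1) = (-32768, 16384, -16384).

(-32768, 16384, -16384)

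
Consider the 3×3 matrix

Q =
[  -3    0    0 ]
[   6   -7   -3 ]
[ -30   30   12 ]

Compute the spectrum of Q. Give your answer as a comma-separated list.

Set up det(λI - Q) = 0.
Expanding the 3×3 determinant: p(λ) = λ^3 - 2λ^2 - 9λ + 18.
Try λ = 2: p(2) = 0, so 2 is a root.
Dividing by (λ - 2) leaves λ^2 - 9.
The quadratic factors as (λ + 3)·(λ - 3).
Eigenvalues: -3, 2, 3.

-3, 2, 3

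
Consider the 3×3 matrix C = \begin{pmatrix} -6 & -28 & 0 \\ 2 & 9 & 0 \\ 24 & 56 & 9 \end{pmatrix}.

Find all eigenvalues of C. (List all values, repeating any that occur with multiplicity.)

Set up det(λI - C) = 0.
Expanding along the first row, p(λ) = λ^3 - 12λ^2 + 29λ - 18.
Since p(2) = 0, λ = 2 is a root.
Factor out (λ - 2): p(λ) = (λ - 2)·(λ^2 - 10λ + 9).
The quadratic factors as (λ - 1)·(λ - 9).
Eigenvalues: 1, 2, 9.

1, 2, 9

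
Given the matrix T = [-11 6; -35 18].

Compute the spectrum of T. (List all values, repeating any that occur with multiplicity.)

3, 4

det(T - λI) = (-11 - λ)(18 - λ) - (6)·(-35) = λ^2 - 7λ + 12.
This factors as (λ - 3)·(λ - 4) = 0.
Eigenvalues: 3, 4.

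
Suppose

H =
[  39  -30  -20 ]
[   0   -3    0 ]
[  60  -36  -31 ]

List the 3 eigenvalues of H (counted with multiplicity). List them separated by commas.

Compute the characteristic polynomial p(t) = det(tI - H).
Expanding the 3×3 determinant: p(t) = t^3 - 5t^2 - 33t - 27.
Since p(-1) = 0, t = -1 is a root.
Factor out (t + 1): p(t) = (t + 1)·(t^2 - 6t - 27).
The quadratic factors as (t + 3)·(t - 9).
Eigenvalues: -3, -1, 9.

-3, -1, 9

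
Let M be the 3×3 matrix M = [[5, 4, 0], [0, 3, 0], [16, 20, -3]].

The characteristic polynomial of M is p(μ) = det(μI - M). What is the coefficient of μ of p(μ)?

-9

p(μ) = μ^3 - 5μ^2 - 9μ + 45.
The coefficient of μ is -9.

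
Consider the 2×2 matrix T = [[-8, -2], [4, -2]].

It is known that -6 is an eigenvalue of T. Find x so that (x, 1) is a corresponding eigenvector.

-1

We need (T + 6I)v = 0.
T + 6I = [[-2, -2], [4, 4]].
Row 1: (-2)·x + (-2)·1 = 0
Row 2: (4)·x + (4)·1 = 0
Solving gives x = -1.
Check: T·(-1, 1) = (6, -6) = -6·(-1, 1).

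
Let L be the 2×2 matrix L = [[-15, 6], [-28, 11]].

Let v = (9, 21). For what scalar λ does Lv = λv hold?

-1

Compute Lv: L·(9, 21) = (-9, -21).
Since Lv = λv, compare component 1: -9 = λ·9, so λ = -1.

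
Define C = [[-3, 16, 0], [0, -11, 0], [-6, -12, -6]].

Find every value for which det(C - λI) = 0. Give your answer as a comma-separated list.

-11, -6, -3

Set up det(lambda·I - C) = 0.
Expanding along the first row, p(lambda) = lambda^3 + 20·lambda^2 + 117·lambda + 198.
Try lambda = -11: p(-11) = 0, so -11 is a root.
Dividing by (lambda + 11) leaves lambda^2 + 9·lambda + 18.
The quadratic factors as (lambda + 6)·(lambda + 3).
Eigenvalues: -11, -6, -3.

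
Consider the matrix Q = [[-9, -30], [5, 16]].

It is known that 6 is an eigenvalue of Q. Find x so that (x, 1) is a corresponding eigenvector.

We need (Q - 6I)v = 0.
Q - 6I = [[-15, -30], [5, 10]].
Row 1: (-15)·x + (-30)·1 = 0
Row 2: (5)·x + (10)·1 = 0
Solving gives x = -2.
Check: Q·(-2, 1) = (-12, 6) = 6·(-2, 1).

-2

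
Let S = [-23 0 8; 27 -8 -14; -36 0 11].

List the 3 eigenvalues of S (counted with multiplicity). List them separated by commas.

-8, -7, -5

Compute the characteristic polynomial p(lambda) = det(lambda·I - S).
Expanding the 3×3 determinant: p(lambda) = lambda^3 + 20·lambda^2 + 131·lambda + 280.
Since p(-5) = 0, lambda = -5 is a root.
Dividing by (lambda + 5) leaves lambda^2 + 15·lambda + 56.
The quadratic factors as (lambda + 8)·(lambda + 7).
Eigenvalues: -8, -7, -5.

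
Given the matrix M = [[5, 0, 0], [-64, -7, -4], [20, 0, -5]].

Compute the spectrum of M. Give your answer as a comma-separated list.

Compute the characteristic polynomial p(s) = det(sI - M).
Expanding the 3×3 determinant: p(s) = s^3 + 7s^2 - 25s - 175.
Try s = 5: p(5) = 0, so 5 is a root.
Factor out (s - 5): p(s) = (s - 5)·(s^2 + 12s + 35).
The quadratic factors as (s + 7)·(s + 5).
Eigenvalues: -7, -5, 5.

-7, -5, 5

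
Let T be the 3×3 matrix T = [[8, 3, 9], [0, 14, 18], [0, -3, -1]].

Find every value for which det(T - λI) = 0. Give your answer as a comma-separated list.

5, 8, 8

Set up det(tI - T) = 0.
Cofactor expansion gives p(t) = t^3 - 21t^2 + 144t - 320.
Try t = 5: p(5) = 0, so 5 is a root.
Factor out (t - 5): p(t) = (t - 5)·(t^2 - 16t + 64).
The quadratic factor is (t - 8)^2.
Eigenvalues: 5, 8, 8.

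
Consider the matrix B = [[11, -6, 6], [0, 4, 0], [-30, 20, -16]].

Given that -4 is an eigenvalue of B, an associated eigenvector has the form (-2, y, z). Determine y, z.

0, 5

We need (B + 4I)v = 0.
B + 4I = [[15, -6, 6], [0, 8, 0], [-30, 20, -12]].
Row 1: (15)·-2 + (-6)·y + (6)·z = 0
Row 2: (0)·-2 + (8)·y + (0)·z = 0
Row 3: (-30)·-2 + (20)·y + (-12)·z = 0
Solving gives y = 0, z = 5.
Check: B·(-2, 0, 5) = (8, 0, -20) = -4·(-2, 0, 5).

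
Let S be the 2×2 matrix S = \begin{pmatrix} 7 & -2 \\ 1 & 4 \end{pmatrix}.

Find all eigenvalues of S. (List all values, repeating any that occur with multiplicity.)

5, 6

det(S - lambda·I) = (7 - lambda)(4 - lambda) - (-2)·(1) = lambda^2 - 11·lambda + 30.
This factors as (lambda - 5)·(lambda - 6) = 0.
Eigenvalues: 5, 6.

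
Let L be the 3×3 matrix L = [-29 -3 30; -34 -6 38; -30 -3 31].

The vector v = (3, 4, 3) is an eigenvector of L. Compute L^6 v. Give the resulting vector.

First find the eigenvalue: Lv = (-9, -12, -9) = -3·(3, 4, 3), so λ = -3.
Then L^6 v = λ^6·v = (-3)^6·(3, 4, 3) = 729·(3, 4, 3) = (2187, 2916, 2187).

(2187, 2916, 2187)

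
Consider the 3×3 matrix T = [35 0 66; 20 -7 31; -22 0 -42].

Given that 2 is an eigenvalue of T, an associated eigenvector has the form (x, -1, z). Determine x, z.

-2, 1

We need (T - 2I)v = 0.
T - 2I = [[33, 0, 66], [20, -9, 31], [-22, 0, -44]].
Row 1: (33)·x + (0)·-1 + (66)·z = 0
Row 2: (20)·x + (-9)·-1 + (31)·z = 0
Row 3: (-22)·x + (0)·-1 + (-44)·z = 0
Solving gives x = -2, z = 1.
Check: T·(-2, -1, 1) = (-4, -2, 2) = 2·(-2, -1, 1).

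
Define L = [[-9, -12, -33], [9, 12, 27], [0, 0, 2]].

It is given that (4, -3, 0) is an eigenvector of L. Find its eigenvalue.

0

Compute Lv: L·(4, -3, 0) = (0, 0, 0).
Since Lv = λv, compare component 1: 0 = λ·4, so λ = 0.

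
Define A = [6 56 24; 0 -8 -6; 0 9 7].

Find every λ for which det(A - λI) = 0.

-2, 1, 6

Set up det(μI - A) = 0.
Expanding along the first row, p(μ) = μ^3 - 5μ^2 - 8μ + 12.
Try μ = 6: p(6) = 0, so 6 is a root.
Dividing by (μ - 6) leaves μ^2 + μ - 2.
The quadratic factors as (μ + 2)·(μ - 1).
Eigenvalues: -2, 1, 6.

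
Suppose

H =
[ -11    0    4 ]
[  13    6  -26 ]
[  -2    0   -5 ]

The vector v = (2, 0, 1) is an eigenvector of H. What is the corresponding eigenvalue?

Compute Hv: H·(2, 0, 1) = (-18, 0, -9).
Since Hv = λv, compare component 1: -18 = λ·2, so λ = -9.

-9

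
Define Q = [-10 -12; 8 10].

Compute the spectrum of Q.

-2, 2

det(Q - μI) = (-10 - μ)(10 - μ) - (-12)·(8) = μ^2 - 4.
This factors as (μ + 2)·(μ - 2) = 0.
Eigenvalues: -2, 2.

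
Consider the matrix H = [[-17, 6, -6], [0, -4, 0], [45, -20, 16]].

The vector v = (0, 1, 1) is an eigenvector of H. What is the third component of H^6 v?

4096

First find the eigenvalue: Hv = (0, -4, -4) = -4·(0, 1, 1), so λ = -4.
Then H^6 v = λ^6·v = (-4)^6·(0, 1, 1) = 4096·(0, 1, 1) = (0, 4096, 4096).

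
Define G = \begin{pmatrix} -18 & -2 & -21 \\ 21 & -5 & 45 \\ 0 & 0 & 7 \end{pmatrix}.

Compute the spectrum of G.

-12, -11, 7

The characteristic polynomial is p(s) = det(sI - G).
Cofactor expansion gives p(s) = s^3 + 16s^2 - 29s - 924.
Rational-root test: s = -11 gives p(-11) = 0.
Factor out (s + 11): p(s) = (s + 11)·(s^2 + 5s - 84).
The quadratic factors as (s + 12)·(s - 7).
Eigenvalues: -12, -11, 7.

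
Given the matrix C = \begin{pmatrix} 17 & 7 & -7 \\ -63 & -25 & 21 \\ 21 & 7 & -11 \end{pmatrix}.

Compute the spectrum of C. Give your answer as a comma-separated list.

-11, -4, -4

The characteristic polynomial is p(r) = det(rI - C).
Expanding along the first row, p(r) = r^3 + 19r^2 + 104r + 176.
Try r = -4: p(-4) = 0, so -4 is a root.
Factor out (r + 4): p(r) = (r + 4)·(r^2 + 15r + 44).
The quadratic factors as (r + 11)·(r + 4).
Eigenvalues: -11, -4, -4.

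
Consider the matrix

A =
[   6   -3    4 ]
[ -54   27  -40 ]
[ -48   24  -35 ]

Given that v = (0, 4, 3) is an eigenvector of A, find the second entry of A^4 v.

324

First find the eigenvalue: Av = (0, -12, -9) = -3·(0, 4, 3), so λ = -3.
Then A^4 v = λ^4·v = (-3)^4·(0, 4, 3) = 81·(0, 4, 3) = (0, 324, 243).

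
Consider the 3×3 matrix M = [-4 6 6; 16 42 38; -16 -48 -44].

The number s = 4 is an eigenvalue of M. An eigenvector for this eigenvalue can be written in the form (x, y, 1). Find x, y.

We need (M - 4I)v = 0.
M - 4I = [[-8, 6, 6], [16, 38, 38], [-16, -48, -48]].
Row 1: (-8)·x + (6)·y + (6)·1 = 0
Row 2: (16)·x + (38)·y + (38)·1 = 0
Row 3: (-16)·x + (-48)·y + (-48)·1 = 0
Solving gives x = 0, y = -1.
Check: M·(0, -1, 1) = (0, -4, 4) = 4·(0, -1, 1).

0, -1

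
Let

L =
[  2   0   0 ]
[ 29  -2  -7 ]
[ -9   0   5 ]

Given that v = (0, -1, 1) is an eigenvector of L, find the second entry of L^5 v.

-3125

First find the eigenvalue: Lv = (0, -5, 5) = 5·(0, -1, 1), so λ = 5.
Then L^5 v = λ^5·v = 5^5·(0, -1, 1) = 3125·(0, -1, 1) = (0, -3125, 3125).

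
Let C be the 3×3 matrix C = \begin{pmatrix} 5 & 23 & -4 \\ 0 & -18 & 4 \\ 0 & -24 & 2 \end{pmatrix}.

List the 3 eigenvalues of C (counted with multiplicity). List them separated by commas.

-10, -6, 5

The characteristic polynomial is p(lambda) = det(lambda·I - C).
Expanding the 3×3 determinant: p(lambda) = lambda^3 + 11·lambda^2 - 20·lambda - 300.
Since p(5) = 0, lambda = 5 is a root.
Dividing by (lambda - 5) leaves lambda^2 + 16·lambda + 60.
The quadratic factors as (lambda + 10)·(lambda + 6).
Eigenvalues: -10, -6, 5.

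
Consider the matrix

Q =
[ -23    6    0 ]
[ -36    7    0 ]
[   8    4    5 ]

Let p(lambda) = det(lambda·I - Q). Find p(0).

-275

p(0) = det(0·I − Q) = det(−Q) = (−1)^3·det(Q).
det(Q) = 275, so p(0) = -275.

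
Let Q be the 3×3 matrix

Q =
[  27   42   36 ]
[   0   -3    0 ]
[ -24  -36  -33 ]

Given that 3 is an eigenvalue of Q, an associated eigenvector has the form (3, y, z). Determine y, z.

We need (Q - 3I)v = 0.
Q - 3I = [[24, 42, 36], [0, -6, 0], [-24, -36, -36]].
Row 1: (24)·3 + (42)·y + (36)·z = 0
Row 2: (0)·3 + (-6)·y + (0)·z = 0
Row 3: (-24)·3 + (-36)·y + (-36)·z = 0
Solving gives y = 0, z = -2.
Check: Q·(3, 0, -2) = (9, 0, -6) = 3·(3, 0, -2).

0, -2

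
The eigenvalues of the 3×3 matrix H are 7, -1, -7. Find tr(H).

-1

trace(H) is the sum of the eigenvalues: (7) + (-1) + (-7) = -1.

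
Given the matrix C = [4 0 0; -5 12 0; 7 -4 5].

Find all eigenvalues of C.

4, 5, 12

C is lower triangular, so its eigenvalues are the diagonal entries.
Diagonal: 4, 12, 5.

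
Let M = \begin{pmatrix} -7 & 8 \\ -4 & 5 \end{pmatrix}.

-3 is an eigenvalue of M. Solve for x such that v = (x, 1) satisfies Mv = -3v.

2

We need (M + 3I)v = 0.
M + 3I = [[-4, 8], [-4, 8]].
Row 1: (-4)·x + (8)·1 = 0
Row 2: (-4)·x + (8)·1 = 0
Solving gives x = 2.
Check: M·(2, 1) = (-6, -3) = -3·(2, 1).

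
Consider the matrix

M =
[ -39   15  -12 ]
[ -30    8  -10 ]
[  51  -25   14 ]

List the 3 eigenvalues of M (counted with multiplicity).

-12, -3, -2

Set up det(λI - M) = 0.
Expanding the 3×3 determinant: p(λ) = λ^3 + 17λ^2 + 66λ + 72.
Rational-root test: λ = -12 gives p(-12) = 0.
Factor out (λ + 12): p(λ) = (λ + 12)·(λ^2 + 5λ + 6).
The quadratic factors as (λ + 3)·(λ + 2).
Eigenvalues: -12, -3, -2.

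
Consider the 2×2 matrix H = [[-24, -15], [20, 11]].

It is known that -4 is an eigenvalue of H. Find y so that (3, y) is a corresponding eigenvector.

We need (H + 4I)v = 0.
H + 4I = [[-20, -15], [20, 15]].
Row 1: (-20)·3 + (-15)·y = 0
Row 2: (20)·3 + (15)·y = 0
Solving gives y = -4.
Check: H·(3, -4) = (-12, 16) = -4·(3, -4).

-4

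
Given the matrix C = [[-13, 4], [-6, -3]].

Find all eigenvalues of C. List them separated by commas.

det(C - λI) = (-13 - λ)(-3 - λ) - (4)·(-6) = λ^2 + 16λ + 63.
This factors as (λ + 9)·(λ + 7) = 0.
Eigenvalues: -9, -7.

-9, -7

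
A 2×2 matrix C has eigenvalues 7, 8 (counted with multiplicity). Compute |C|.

det(C) is the product of the eigenvalues: (7) · (8) = 56.

56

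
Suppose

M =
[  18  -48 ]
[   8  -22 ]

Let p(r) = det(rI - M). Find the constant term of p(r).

p(r) = r^2 + 4r - 12.
The constant term is -12.

-12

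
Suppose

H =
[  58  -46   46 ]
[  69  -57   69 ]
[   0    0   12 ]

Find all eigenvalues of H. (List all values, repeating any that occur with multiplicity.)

-11, 12, 12

The characteristic polynomial is p(t) = det(tI - H).
Cofactor expansion gives p(t) = t^3 - 13t^2 - 120t + 1584.
Try t = 12: p(12) = 0, so 12 is a root.
Dividing by (t - 12) leaves t^2 - t - 132.
The quadratic factors as (t + 11)·(t - 12).
Eigenvalues: -11, 12, 12.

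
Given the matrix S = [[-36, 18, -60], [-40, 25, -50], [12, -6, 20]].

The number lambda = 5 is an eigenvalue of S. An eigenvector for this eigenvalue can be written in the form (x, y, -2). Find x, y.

We need (S - 5I)v = 0.
S - 5I = [[-41, 18, -60], [-40, 20, -50], [12, -6, 15]].
Row 1: (-41)·x + (18)·y + (-60)·-2 = 0
Row 2: (-40)·x + (20)·y + (-50)·-2 = 0
Row 3: (12)·x + (-6)·y + (15)·-2 = 0
Solving gives x = 6, y = 7.
Check: S·(6, 7, -2) = (30, 35, -10) = 5·(6, 7, -2).

6, 7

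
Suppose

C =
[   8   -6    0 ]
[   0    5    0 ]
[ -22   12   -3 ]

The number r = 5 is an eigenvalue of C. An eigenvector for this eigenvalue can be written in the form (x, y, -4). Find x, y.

2, 1

We need (C - 5I)v = 0.
C - 5I = [[3, -6, 0], [0, 0, 0], [-22, 12, -8]].
Row 1: (3)·x + (-6)·y + (0)·-4 = 0
Row 2: (0)·x + (0)·y + (0)·-4 = 0
Row 3: (-22)·x + (12)·y + (-8)·-4 = 0
Solving gives x = 2, y = 1.
Check: C·(2, 1, -4) = (10, 5, -20) = 5·(2, 1, -4).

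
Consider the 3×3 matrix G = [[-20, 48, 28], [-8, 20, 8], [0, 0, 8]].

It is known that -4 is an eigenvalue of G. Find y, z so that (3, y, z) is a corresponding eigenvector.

1, 0

We need (G + 4I)v = 0.
G + 4I = [[-16, 48, 28], [-8, 24, 8], [0, 0, 12]].
Row 1: (-16)·3 + (48)·y + (28)·z = 0
Row 2: (-8)·3 + (24)·y + (8)·z = 0
Row 3: (0)·3 + (0)·y + (12)·z = 0
Solving gives y = 1, z = 0.
Check: G·(3, 1, 0) = (-12, -4, 0) = -4·(3, 1, 0).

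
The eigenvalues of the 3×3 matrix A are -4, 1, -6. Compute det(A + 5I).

-6

If A has eigenvalues -4, 1, -6, then A + 5I has eigenvalues 1, 6, -1.
det(A + 5I) = (1) · (6) · (-1) = -6.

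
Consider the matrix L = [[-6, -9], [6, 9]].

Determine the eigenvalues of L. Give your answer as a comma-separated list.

0, 3

det(L - λI) = (-6 - λ)(9 - λ) - (-9)·(6) = λ^2 - 3λ.
This factors as λ·(λ - 3) = 0.
Eigenvalues: 0, 3.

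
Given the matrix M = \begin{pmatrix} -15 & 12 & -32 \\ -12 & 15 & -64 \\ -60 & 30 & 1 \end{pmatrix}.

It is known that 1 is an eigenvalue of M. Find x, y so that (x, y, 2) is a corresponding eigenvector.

8, 16

We need (M - 1I)v = 0.
M - 1I = [[-16, 12, -32], [-12, 14, -64], [-60, 30, 0]].
Row 1: (-16)·x + (12)·y + (-32)·2 = 0
Row 2: (-12)·x + (14)·y + (-64)·2 = 0
Row 3: (-60)·x + (30)·y + (0)·2 = 0
Solving gives x = 8, y = 16.
Check: M·(8, 16, 2) = (8, 16, 2) = 1·(8, 16, 2).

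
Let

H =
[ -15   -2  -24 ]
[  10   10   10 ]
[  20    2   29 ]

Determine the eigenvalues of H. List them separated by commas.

5, 9, 10

The characteristic polynomial is p(λ) = det(λI - H).
Expanding the 3×3 determinant: p(λ) = λ^3 - 24λ^2 + 185λ - 450.
Since p(5) = 0, λ = 5 is a root.
Factor out (λ - 5): p(λ) = (λ - 5)·(λ^2 - 19λ + 90).
The quadratic factors as (λ - 9)·(λ - 10).
Eigenvalues: 5, 9, 10.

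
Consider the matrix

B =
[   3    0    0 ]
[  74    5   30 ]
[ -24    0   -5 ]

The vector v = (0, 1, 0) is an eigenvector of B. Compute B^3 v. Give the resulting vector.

First find the eigenvalue: Bv = (0, 5, 0) = 5·(0, 1, 0), so λ = 5.
Then B^3 v = λ^3·v = 5^3·(0, 1, 0) = 125·(0, 1, 0) = (0, 125, 0).

(0, 125, 0)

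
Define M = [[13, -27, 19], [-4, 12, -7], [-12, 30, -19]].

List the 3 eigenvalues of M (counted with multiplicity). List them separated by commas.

1, 2, 3

Compute the characteristic polynomial p(λ) = det(λI - M).
Expanding along the first row, p(λ) = λ^3 - 6λ^2 + 11λ - 6.
Rational-root test: λ = 3 gives p(3) = 0.
Dividing by (λ - 3) leaves λ^2 - 3λ + 2.
The quadratic factors as (λ - 1)·(λ - 2).
Eigenvalues: 1, 2, 3.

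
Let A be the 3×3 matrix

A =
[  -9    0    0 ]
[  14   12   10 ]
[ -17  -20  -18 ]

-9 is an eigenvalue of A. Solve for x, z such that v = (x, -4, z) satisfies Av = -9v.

We need (A + 9I)v = 0.
A + 9I = [[0, 0, 0], [14, 21, 10], [-17, -20, -9]].
Row 1: (0)·x + (0)·-4 + (0)·z = 0
Row 2: (14)·x + (21)·-4 + (10)·z = 0
Row 3: (-17)·x + (-20)·-4 + (-9)·z = 0
Solving gives x = 1, z = 7.
Check: A·(1, -4, 7) = (-9, 36, -63) = -9·(1, -4, 7).

1, 7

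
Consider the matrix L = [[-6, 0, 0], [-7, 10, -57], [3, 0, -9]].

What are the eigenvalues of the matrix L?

-9, -6, 10

Compute the characteristic polynomial p(lambda) = det(lambda·I - L).
Cofactor expansion gives p(lambda) = lambda^3 + 5·lambda^2 - 96·lambda - 540.
Rational-root test: lambda = -9 gives p(-9) = 0.
Dividing by (lambda + 9) leaves lambda^2 - 4·lambda - 60.
The quadratic factors as (lambda + 6)·(lambda - 10).
Eigenvalues: -9, -6, 10.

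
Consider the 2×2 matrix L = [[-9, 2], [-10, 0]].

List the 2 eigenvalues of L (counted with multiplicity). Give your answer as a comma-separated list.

det(L - sI) = (-9 - s)(0 - s) - (2)·(-10) = s^2 + 9s + 20.
This factors as (s + 5)·(s + 4) = 0.
Eigenvalues: -5, -4.

-5, -4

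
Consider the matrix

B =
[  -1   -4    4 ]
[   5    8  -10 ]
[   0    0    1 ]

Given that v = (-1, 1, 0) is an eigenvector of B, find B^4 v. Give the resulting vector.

First find the eigenvalue: Bv = (-3, 3, 0) = 3·(-1, 1, 0), so λ = 3.
Then B^4 v = λ^4·v = 3^4·(-1, 1, 0) = 81·(-1, 1, 0) = (-81, 81, 0).

(-81, 81, 0)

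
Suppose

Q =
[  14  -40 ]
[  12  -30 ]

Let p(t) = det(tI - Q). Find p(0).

60

p(0) = det(0·I − Q) = det(−Q) = (−1)^2·det(Q).
det(Q) = 60, so p(0) = 60.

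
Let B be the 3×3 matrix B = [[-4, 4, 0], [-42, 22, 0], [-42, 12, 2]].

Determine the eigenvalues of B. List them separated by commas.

The characteristic polynomial is p(s) = det(sI - B).
Expanding along the first row, p(s) = s^3 - 20s^2 + 116s - 160.
Try s = 8: p(8) = 0, so 8 is a root.
Dividing by (s - 8) leaves s^2 - 12s + 20.
The quadratic factors as (s - 2)·(s - 10).
Eigenvalues: 2, 8, 10.

2, 8, 10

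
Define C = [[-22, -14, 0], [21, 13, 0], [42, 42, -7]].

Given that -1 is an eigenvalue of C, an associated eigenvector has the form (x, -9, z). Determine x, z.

6, -21

We need (C + 1I)v = 0.
C + 1I = [[-21, -14, 0], [21, 14, 0], [42, 42, -6]].
Row 1: (-21)·x + (-14)·-9 + (0)·z = 0
Row 2: (21)·x + (14)·-9 + (0)·z = 0
Row 3: (42)·x + (42)·-9 + (-6)·z = 0
Solving gives x = 6, z = -21.
Check: C·(6, -9, -21) = (-6, 9, 21) = -1·(6, -9, -21).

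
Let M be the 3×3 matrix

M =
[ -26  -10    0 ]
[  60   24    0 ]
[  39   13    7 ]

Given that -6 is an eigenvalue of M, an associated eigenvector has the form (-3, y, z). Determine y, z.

We need (M + 6I)v = 0.
M + 6I = [[-20, -10, 0], [60, 30, 0], [39, 13, 13]].
Row 1: (-20)·-3 + (-10)·y + (0)·z = 0
Row 2: (60)·-3 + (30)·y + (0)·z = 0
Row 3: (39)·-3 + (13)·y + (13)·z = 0
Solving gives y = 6, z = 3.
Check: M·(-3, 6, 3) = (18, -36, -18) = -6·(-3, 6, 3).

6, 3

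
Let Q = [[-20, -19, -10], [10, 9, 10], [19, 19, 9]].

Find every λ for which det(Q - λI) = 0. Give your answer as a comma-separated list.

Set up det(lambda·I - Q) = 0.
Cofactor expansion gives p(lambda) = lambda^3 + 2·lambda^2 - 89·lambda - 90.
Since p(-10) = 0, lambda = -10 is a root.
Factor out (lambda + 10): p(lambda) = (lambda + 10)·(lambda^2 - 8·lambda - 9).
The quadratic factors as (lambda + 1)·(lambda - 9).
Eigenvalues: -10, -1, 9.

-10, -1, 9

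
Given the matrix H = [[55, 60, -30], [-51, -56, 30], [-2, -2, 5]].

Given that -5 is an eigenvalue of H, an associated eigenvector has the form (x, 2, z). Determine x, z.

We need (H + 5I)v = 0.
H + 5I = [[60, 60, -30], [-51, -51, 30], [-2, -2, 10]].
Row 1: (60)·x + (60)·2 + (-30)·z = 0
Row 2: (-51)·x + (-51)·2 + (30)·z = 0
Row 3: (-2)·x + (-2)·2 + (10)·z = 0
Solving gives x = -2, z = 0.
Check: H·(-2, 2, 0) = (10, -10, 0) = -5·(-2, 2, 0).

-2, 0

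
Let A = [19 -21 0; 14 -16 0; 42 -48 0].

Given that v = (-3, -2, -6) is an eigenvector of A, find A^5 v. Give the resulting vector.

(-9375, -6250, -18750)

First find the eigenvalue: Av = (-15, -10, -30) = 5·(-3, -2, -6), so λ = 5.
Then A^5 v = λ^5·v = 5^5·(-3, -2, -6) = 3125·(-3, -2, -6) = (-9375, -6250, -18750).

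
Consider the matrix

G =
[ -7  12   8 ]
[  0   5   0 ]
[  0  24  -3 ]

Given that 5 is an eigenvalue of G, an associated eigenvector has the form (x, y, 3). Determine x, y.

We need (G - 5I)v = 0.
G - 5I = [[-12, 12, 8], [0, 0, 0], [0, 24, -8]].
Row 1: (-12)·x + (12)·y + (8)·3 = 0
Row 2: (0)·x + (0)·y + (0)·3 = 0
Row 3: (0)·x + (24)·y + (-8)·3 = 0
Solving gives x = 3, y = 1.
Check: G·(3, 1, 3) = (15, 5, 15) = 5·(3, 1, 3).

3, 1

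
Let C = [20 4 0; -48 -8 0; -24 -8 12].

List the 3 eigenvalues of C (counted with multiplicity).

4, 8, 12

The characteristic polynomial is p(λ) = det(λI - C).
Cofactor expansion gives p(λ) = λ^3 - 24λ^2 + 176λ - 384.
Rational-root test: λ = 12 gives p(12) = 0.
Dividing by (λ - 12) leaves λ^2 - 12λ + 32.
The quadratic factors as (λ - 4)·(λ - 8).
Eigenvalues: 4, 8, 12.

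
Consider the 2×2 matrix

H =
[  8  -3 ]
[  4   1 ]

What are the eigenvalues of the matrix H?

det(H - λI) = (8 - λ)(1 - λ) - (-3)·(4) = λ^2 - 9λ + 20.
This factors as (λ - 4)·(λ - 5) = 0.
Eigenvalues: 4, 5.

4, 5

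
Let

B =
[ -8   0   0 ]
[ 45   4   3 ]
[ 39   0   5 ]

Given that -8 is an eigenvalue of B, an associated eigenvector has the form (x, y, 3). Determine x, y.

We need (B + 8I)v = 0.
B + 8I = [[0, 0, 0], [45, 12, 3], [39, 0, 13]].
Row 1: (0)·x + (0)·y + (0)·3 = 0
Row 2: (45)·x + (12)·y + (3)·3 = 0
Row 3: (39)·x + (0)·y + (13)·3 = 0
Solving gives x = -1, y = 3.
Check: B·(-1, 3, 3) = (8, -24, -24) = -8·(-1, 3, 3).

-1, 3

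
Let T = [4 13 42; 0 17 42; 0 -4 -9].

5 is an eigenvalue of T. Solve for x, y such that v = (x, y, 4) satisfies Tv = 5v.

-14, -14

We need (T - 5I)v = 0.
T - 5I = [[-1, 13, 42], [0, 12, 42], [0, -4, -14]].
Row 1: (-1)·x + (13)·y + (42)·4 = 0
Row 2: (0)·x + (12)·y + (42)·4 = 0
Row 3: (0)·x + (-4)·y + (-14)·4 = 0
Solving gives x = -14, y = -14.
Check: T·(-14, -14, 4) = (-70, -70, 20) = 5·(-14, -14, 4).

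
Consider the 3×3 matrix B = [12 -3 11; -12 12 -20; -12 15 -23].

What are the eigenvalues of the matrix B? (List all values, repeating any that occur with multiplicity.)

-3, 0, 4

Set up det(lambda·I - B) = 0.
Cofactor expansion gives p(lambda) = lambda^3 - lambda^2 - 12·lambda.
Rational-root test: lambda = -3 gives p(-3) = 0.
Factor out (lambda + 3): p(lambda) = (lambda + 3)·(lambda^2 - 4·lambda).
The quadratic factors as lambda·(lambda - 4).
Eigenvalues: -3, 0, 4.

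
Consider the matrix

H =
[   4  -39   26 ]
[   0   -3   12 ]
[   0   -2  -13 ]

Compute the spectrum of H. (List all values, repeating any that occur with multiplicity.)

Set up det(tI - H) = 0.
Cofactor expansion gives p(t) = t^3 + 12t^2 - t - 252.
Since p(-7) = 0, t = -7 is a root.
Factor out (t + 7): p(t) = (t + 7)·(t^2 + 5t - 36).
The quadratic factors as (t + 9)·(t - 4).
Eigenvalues: -9, -7, 4.

-9, -7, 4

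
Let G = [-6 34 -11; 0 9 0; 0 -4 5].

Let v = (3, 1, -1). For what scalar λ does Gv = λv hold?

Compute Gv: G·(3, 1, -1) = (27, 9, -9).
Since Gv = λv, compare component 1: 27 = λ·3, so λ = 9.

9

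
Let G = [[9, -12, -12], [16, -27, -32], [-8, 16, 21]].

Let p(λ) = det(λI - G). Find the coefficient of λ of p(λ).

p(λ) = λ^3 - 3λ^2 - 13λ + 15.
The coefficient of λ is -13.

-13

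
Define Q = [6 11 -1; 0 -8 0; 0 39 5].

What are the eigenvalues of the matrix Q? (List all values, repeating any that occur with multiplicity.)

-8, 5, 6

The characteristic polynomial is p(λ) = det(λI - Q).
Expanding along the first row, p(λ) = λ^3 - 3λ^2 - 58λ + 240.
Try λ = 6: p(6) = 0, so 6 is a root.
Factor out (λ - 6): p(λ) = (λ - 6)·(λ^2 + 3λ - 40).
The quadratic factors as (λ + 8)·(λ - 5).
Eigenvalues: -8, 5, 6.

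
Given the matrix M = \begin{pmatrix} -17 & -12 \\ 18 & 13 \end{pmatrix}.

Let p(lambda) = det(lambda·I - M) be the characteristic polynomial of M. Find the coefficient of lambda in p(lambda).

The coefficient of lambda of det(lambda·I - M) is −trace(M).
trace(M) = (-17) + (13) = -4, so the coefficient is 4.

4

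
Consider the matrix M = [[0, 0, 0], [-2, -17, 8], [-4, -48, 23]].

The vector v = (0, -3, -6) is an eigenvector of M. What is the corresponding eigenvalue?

-1

Compute Mv: M·(0, -3, -6) = (0, 3, 6).
Since Mv = λv, compare component 2: 3 = λ·-3, so λ = -1.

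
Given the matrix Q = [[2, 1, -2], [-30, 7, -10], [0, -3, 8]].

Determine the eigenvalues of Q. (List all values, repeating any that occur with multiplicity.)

Compute the characteristic polynomial p(r) = det(rI - Q).
Expanding along the first row, p(r) = r^3 - 17r^2 + 86r - 112.
Rational-root test: r = 7 gives p(7) = 0.
Factor out (r - 7): p(r) = (r - 7)·(r^2 - 10r + 16).
The quadratic factors as (r - 2)·(r - 8).
Eigenvalues: 2, 7, 8.

2, 7, 8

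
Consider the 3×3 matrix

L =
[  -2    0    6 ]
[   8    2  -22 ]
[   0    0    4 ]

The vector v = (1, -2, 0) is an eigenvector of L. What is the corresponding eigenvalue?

-2

Compute Lv: L·(1, -2, 0) = (-2, 4, 0).
Since Lv = λv, compare component 1: -2 = λ·1, so λ = -2.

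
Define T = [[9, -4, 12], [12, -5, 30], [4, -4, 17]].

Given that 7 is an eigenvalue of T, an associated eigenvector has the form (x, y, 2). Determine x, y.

We need (T - 7I)v = 0.
T - 7I = [[2, -4, 12], [12, -12, 30], [4, -4, 10]].
Row 1: (2)·x + (-4)·y + (12)·2 = 0
Row 2: (12)·x + (-12)·y + (30)·2 = 0
Row 3: (4)·x + (-4)·y + (10)·2 = 0
Solving gives x = 2, y = 7.
Check: T·(2, 7, 2) = (14, 49, 14) = 7·(2, 7, 2).

2, 7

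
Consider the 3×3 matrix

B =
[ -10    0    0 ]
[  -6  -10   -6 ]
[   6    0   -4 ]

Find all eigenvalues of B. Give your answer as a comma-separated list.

-10, -10, -4

The characteristic polynomial is p(λ) = det(λI - B).
Expanding the 3×3 determinant: p(λ) = λ^3 + 24λ^2 + 180λ + 400.
Rational-root test: λ = -4 gives p(-4) = 0.
Factor out (λ + 4): p(λ) = (λ + 4)·(λ^2 + 20λ + 100).
The quadratic factor is (λ + 10)^2.
Eigenvalues: -10, -10, -4.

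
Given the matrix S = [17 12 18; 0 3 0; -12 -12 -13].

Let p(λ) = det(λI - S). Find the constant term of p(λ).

15

p(λ) = λ^3 - 7λ^2 + 7λ + 15.
The constant term is 15.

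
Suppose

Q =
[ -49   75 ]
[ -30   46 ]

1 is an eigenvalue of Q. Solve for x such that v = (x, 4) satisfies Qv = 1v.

We need (Q - 1I)v = 0.
Q - 1I = [[-50, 75], [-30, 45]].
Row 1: (-50)·x + (75)·4 = 0
Row 2: (-30)·x + (45)·4 = 0
Solving gives x = 6.
Check: Q·(6, 4) = (6, 4) = 1·(6, 4).

6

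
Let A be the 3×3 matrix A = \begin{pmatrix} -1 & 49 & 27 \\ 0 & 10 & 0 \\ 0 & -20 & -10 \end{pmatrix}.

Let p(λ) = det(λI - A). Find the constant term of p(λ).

-100

p(λ) = λ^3 + λ^2 - 100λ - 100.
The constant term is -100.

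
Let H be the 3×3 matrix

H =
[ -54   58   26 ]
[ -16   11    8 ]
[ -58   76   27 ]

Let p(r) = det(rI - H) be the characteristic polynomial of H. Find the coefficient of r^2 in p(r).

16

The coefficient of r^2 of det(rI - H) is −trace(H).
trace(H) = (-54) + (11) + (27) = -16, so the coefficient is 16.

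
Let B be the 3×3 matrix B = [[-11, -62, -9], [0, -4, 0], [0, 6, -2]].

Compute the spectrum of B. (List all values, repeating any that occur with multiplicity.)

Compute the characteristic polynomial p(μ) = det(μI - B).
Expanding along the first row, p(μ) = μ^3 + 17μ^2 + 74μ + 88.
Try μ = -2: p(-2) = 0, so -2 is a root.
Factor out (μ + 2): p(μ) = (μ + 2)·(μ^2 + 15μ + 44).
The quadratic factors as (μ + 11)·(μ + 4).
Eigenvalues: -11, -4, -2.

-11, -4, -2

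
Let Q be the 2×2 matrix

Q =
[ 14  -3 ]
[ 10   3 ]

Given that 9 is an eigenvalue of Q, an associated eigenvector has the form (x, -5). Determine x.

We need (Q - 9I)v = 0.
Q - 9I = [[5, -3], [10, -6]].
Row 1: (5)·x + (-3)·-5 = 0
Row 2: (10)·x + (-6)·-5 = 0
Solving gives x = -3.
Check: Q·(-3, -5) = (-27, -45) = 9·(-3, -5).

-3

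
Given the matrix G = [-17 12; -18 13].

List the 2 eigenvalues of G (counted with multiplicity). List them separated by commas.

det(G - λI) = (-17 - λ)(13 - λ) - (12)·(-18) = λ^2 + 4λ - 5.
This factors as (λ + 5)·(λ - 1) = 0.
Eigenvalues: -5, 1.

-5, 1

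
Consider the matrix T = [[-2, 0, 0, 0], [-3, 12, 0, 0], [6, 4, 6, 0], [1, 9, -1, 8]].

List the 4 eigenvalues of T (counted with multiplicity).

-2, 6, 8, 12

T is lower triangular, so its eigenvalues are the diagonal entries.
Diagonal: -2, 12, 6, 8.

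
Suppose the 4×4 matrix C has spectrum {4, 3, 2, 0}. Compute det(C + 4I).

If C has eigenvalues 4, 3, 2, 0, then C + 4I has eigenvalues 8, 7, 6, 4.
det(C + 4I) = (8) · (7) · (6) · (4) = 1344.

1344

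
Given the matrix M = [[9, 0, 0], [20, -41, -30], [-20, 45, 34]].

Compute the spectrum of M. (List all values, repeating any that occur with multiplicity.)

Compute the characteristic polynomial p(s) = det(sI - M).
Expanding along the first row, p(s) = s^3 - 2s^2 - 107s + 396.
Rational-root test: s = 4 gives p(4) = 0.
Factor out (s - 4): p(s) = (s - 4)·(s^2 + 2s - 99).
The quadratic factors as (s + 11)·(s - 9).
Eigenvalues: -11, 4, 9.

-11, 4, 9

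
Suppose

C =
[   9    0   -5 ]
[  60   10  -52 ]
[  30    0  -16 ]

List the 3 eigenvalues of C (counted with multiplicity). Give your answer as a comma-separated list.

-6, -1, 10

Compute the characteristic polynomial p(t) = det(tI - C).
Cofactor expansion gives p(t) = t^3 - 3t^2 - 64t - 60.
Rational-root test: t = -1 gives p(-1) = 0.
Factor out (t + 1): p(t) = (t + 1)·(t^2 - 4t - 60).
The quadratic factors as (t + 6)·(t - 10).
Eigenvalues: -6, -1, 10.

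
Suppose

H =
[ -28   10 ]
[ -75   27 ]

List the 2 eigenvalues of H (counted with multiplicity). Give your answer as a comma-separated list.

-3, 2

det(H - tI) = (-28 - t)(27 - t) - (10)·(-75) = t^2 + t - 6.
This factors as (t + 3)·(t - 2) = 0.
Eigenvalues: -3, 2.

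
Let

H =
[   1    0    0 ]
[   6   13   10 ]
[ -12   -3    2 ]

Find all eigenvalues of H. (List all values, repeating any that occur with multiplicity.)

Compute the characteristic polynomial p(lambda) = det(lambda·I - H).
Expanding along the first row, p(lambda) = lambda^3 - 16·lambda^2 + 71·lambda - 56.
Since p(1) = 0, lambda = 1 is a root.
Dividing by (lambda - 1) leaves lambda^2 - 15·lambda + 56.
The quadratic factors as (lambda - 7)·(lambda - 8).
Eigenvalues: 1, 7, 8.

1, 7, 8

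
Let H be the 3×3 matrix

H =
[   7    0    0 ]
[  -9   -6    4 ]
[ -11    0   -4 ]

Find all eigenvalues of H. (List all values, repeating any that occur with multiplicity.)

-6, -4, 7

Compute the characteristic polynomial p(lambda) = det(lambda·I - H).
Expanding along the first row, p(lambda) = lambda^3 + 3·lambda^2 - 46·lambda - 168.
Rational-root test: lambda = -6 gives p(-6) = 0.
Factor out (lambda + 6): p(lambda) = (lambda + 6)·(lambda^2 - 3·lambda - 28).
The quadratic factors as (lambda + 4)·(lambda - 7).
Eigenvalues: -6, -4, 7.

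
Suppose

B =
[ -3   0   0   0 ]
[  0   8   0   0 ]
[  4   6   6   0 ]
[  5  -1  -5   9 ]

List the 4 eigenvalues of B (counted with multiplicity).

-3, 6, 8, 9

B is lower triangular, so its eigenvalues are the diagonal entries.
Diagonal: -3, 8, 6, 9.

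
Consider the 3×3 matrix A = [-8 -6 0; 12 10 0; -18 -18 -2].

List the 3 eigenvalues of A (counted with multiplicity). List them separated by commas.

The characteristic polynomial is p(μ) = det(μI - A).
Cofactor expansion gives p(μ) = μ^3 - 12μ - 16.
Since p(4) = 0, μ = 4 is a root.
Factor out (μ - 4): p(μ) = (μ - 4)·(μ^2 + 4μ + 4).
The quadratic factor is (μ + 2)^2.
Eigenvalues: -2, -2, 4.

-2, -2, 4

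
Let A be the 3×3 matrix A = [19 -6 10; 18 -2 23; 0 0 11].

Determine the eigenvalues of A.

7, 10, 11

Set up det(lambda·I - A) = 0.
Expanding the 3×3 determinant: p(lambda) = lambda^3 - 28·lambda^2 + 257·lambda - 770.
Try lambda = 11: p(11) = 0, so 11 is a root.
Dividing by (lambda - 11) leaves lambda^2 - 17·lambda + 70.
The quadratic factors as (lambda - 7)·(lambda - 10).
Eigenvalues: 7, 10, 11.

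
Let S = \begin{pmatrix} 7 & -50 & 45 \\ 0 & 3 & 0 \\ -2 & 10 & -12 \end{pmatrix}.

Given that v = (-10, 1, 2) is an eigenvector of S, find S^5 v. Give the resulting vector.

First find the eigenvalue: Sv = (-30, 3, 6) = 3·(-10, 1, 2), so λ = 3.
Then S^5 v = λ^5·v = 3^5·(-10, 1, 2) = 243·(-10, 1, 2) = (-2430, 243, 486).

(-2430, 243, 486)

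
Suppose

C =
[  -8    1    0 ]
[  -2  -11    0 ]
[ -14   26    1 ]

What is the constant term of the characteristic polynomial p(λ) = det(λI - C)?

-90

p(0) = det(0·I − C) = det(−C) = (−1)^3·det(C).
det(C) = 90, so p(0) = -90.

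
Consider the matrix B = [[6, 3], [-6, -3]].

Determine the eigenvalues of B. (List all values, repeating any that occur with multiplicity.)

0, 3

det(B - lambda·I) = (6 - lambda)(-3 - lambda) - (3)·(-6) = lambda^2 - 3·lambda.
This factors as lambda·(lambda - 3) = 0.
Eigenvalues: 0, 3.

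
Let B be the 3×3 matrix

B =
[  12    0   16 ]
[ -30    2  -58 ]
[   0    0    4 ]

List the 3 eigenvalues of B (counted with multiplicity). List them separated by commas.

Set up det(sI - B) = 0.
Expanding along the first row, p(s) = s^3 - 18s^2 + 80s - 96.
Since p(4) = 0, s = 4 is a root.
Dividing by (s - 4) leaves s^2 - 14s + 24.
The quadratic factors as (s - 2)·(s - 12).
Eigenvalues: 2, 4, 12.

2, 4, 12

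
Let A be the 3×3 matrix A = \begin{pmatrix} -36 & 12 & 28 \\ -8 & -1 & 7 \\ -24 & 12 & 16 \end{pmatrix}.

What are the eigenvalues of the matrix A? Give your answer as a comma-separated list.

Compute the characteristic polynomial p(s) = det(sI - A).
Expanding the 3×3 determinant: p(s) = s^3 + 21s^2 + 128s + 240.
Rational-root test: s = -12 gives p(-12) = 0.
Dividing by (s + 12) leaves s^2 + 9s + 20.
The quadratic factors as (s + 5)·(s + 4).
Eigenvalues: -12, -5, -4.

-12, -5, -4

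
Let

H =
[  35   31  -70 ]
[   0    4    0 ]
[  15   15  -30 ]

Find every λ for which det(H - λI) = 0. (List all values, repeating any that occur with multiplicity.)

0, 4, 5

The characteristic polynomial is p(s) = det(sI - H).
Expanding the 3×3 determinant: p(s) = s^3 - 9s^2 + 20s.
Rational-root test: s = 0 gives p(0) = 0.
Factor out s: p(s) = s·(s^2 - 9s + 20).
The quadratic factors as (s - 4)·(s - 5).
Eigenvalues: 0, 4, 5.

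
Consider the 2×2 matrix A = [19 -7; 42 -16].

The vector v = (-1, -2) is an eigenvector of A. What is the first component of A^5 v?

First find the eigenvalue: Av = (-5, -10) = 5·(-1, -2), so λ = 5.
Then A^5 v = λ^5·v = 5^5·(-1, -2) = 3125·(-1, -2) = (-3125, -6250).

-3125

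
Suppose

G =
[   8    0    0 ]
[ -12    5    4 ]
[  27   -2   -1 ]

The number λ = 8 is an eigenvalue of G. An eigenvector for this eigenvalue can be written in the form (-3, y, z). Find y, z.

0, -9

We need (G - 8I)v = 0.
G - 8I = [[0, 0, 0], [-12, -3, 4], [27, -2, -9]].
Row 1: (0)·-3 + (0)·y + (0)·z = 0
Row 2: (-12)·-3 + (-3)·y + (4)·z = 0
Row 3: (27)·-3 + (-2)·y + (-9)·z = 0
Solving gives y = 0, z = -9.
Check: G·(-3, 0, -9) = (-24, 0, -72) = 8·(-3, 0, -9).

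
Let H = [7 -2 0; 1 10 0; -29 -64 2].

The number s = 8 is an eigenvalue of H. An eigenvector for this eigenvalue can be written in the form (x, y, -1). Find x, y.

-2, 1

We need (H - 8I)v = 0.
H - 8I = [[-1, -2, 0], [1, 2, 0], [-29, -64, -6]].
Row 1: (-1)·x + (-2)·y + (0)·-1 = 0
Row 2: (1)·x + (2)·y + (0)·-1 = 0
Row 3: (-29)·x + (-64)·y + (-6)·-1 = 0
Solving gives x = -2, y = 1.
Check: H·(-2, 1, -1) = (-16, 8, -8) = 8·(-2, 1, -1).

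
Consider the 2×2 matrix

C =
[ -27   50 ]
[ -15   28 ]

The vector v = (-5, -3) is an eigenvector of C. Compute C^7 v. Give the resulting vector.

(-10935, -6561)

First find the eigenvalue: Cv = (-15, -9) = 3·(-5, -3), so λ = 3.
Then C^7 v = λ^7·v = 3^7·(-5, -3) = 2187·(-5, -3) = (-10935, -6561).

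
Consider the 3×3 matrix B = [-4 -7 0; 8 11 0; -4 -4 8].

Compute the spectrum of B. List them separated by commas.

3, 4, 8

Set up det(sI - B) = 0.
Cofactor expansion gives p(s) = s^3 - 15s^2 + 68s - 96.
Since p(4) = 0, s = 4 is a root.
Factor out (s - 4): p(s) = (s - 4)·(s^2 - 11s + 24).
The quadratic factors as (s - 3)·(s - 8).
Eigenvalues: 3, 4, 8.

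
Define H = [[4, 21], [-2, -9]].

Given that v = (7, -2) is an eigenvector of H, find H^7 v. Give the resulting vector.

(-896, 256)

First find the eigenvalue: Hv = (-14, 4) = -2·(7, -2), so λ = -2.
Then H^7 v = λ^7·v = (-2)^7·(7, -2) = -128·(7, -2) = (-896, 256).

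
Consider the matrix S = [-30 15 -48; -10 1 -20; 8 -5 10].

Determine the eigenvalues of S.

The characteristic polynomial is p(r) = det(rI - S).
Expanding along the first row, p(r) = r^3 + 19r^2 + 114r + 216.
Try r = -9: p(-9) = 0, so -9 is a root.
Dividing by (r + 9) leaves r^2 + 10r + 24.
The quadratic factors as (r + 6)·(r + 4).
Eigenvalues: -9, -6, -4.

-9, -6, -4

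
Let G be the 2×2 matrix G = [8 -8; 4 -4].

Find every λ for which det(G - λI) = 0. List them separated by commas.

0, 4

det(G - rI) = (8 - r)(-4 - r) - (-8)·(4) = r^2 - 4r.
This factors as r·(r - 4) = 0.
Eigenvalues: 0, 4.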